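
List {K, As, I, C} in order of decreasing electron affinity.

C is in period 2, group 14; K is in period 4, group 1; As is in period 4, group 15; I is in period 5, group 17.
Electron affinity generally becomes more exothermic across a period toward the halogens and less exothermic down a group.
Neither a single period nor a single group — weigh both effects.
As > K: As lies to the right of K in period 4, so the across-period effect alone puts As higher.
C > As: period and group pull opposite ways; the down-group shift dominates (122 vs 78 kJ/mol).
I > C: the two effects oppose for this pair; the across-period effect wins (295 vs 122 kJ/mol).
For reference (kJ/mol): C 122, K 48, As 78, I 295.
So from highest to lowest: I > C > As > K.

I > C > As > K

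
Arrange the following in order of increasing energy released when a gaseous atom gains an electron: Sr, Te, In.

Sr is in period 5, group 2; In is in period 5, group 13; Te is in period 5, group 16.
Atoms with high Z_eff and room in the valence shell (especially the halogens) have the most exothermic electron affinities.
All lie in period 5, so electron affinity increases left to right.
So from lowest to highest: Sr < In < Te.

Sr < In < Te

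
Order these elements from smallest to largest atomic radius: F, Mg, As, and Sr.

F < As < Mg < Sr

F is in period 2, group 17; Mg is in period 3, group 2; As is in period 4, group 15; Sr is in period 5, group 2.
Across a period the added protons contract the valence shell; down a group each new principal shell makes the atom larger.
Here both period and group differ, so the two effects have to be weighed against each other.
As > F: both effects reinforce here, so As is clearly the larger of the two.
Mg > As: period and group pull opposite ways; the across-period shift dominates (139 vs 121 pm).
Sr > Mg: Sr sits below Mg in group 2, so the down-group effect alone puts Sr larger.
For reference (pm): F 64, Mg 139, As 121, Sr 185.
So from smallest to largest: F < As < Mg < Sr.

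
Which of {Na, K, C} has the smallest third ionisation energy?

K

Consider each +2 ion: Na²⁺ is already 1 electron into the core; K²⁺ is already 1 electron into the core; C²⁺ still has 2 valence electrons.
Usually core removal costs more than valence removal, but here the competition is close: a tightly held n=2 valence electron can cost more to remove than an n=3 core electron, so the actual values have to decide it.
Approximate IE_3 values (kJ/mol): Na 6910, K 4420, C 4620.
Overall IE_3 order: K < C < Na.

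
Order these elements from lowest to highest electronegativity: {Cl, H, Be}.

Be, H, Cl

EN rises left→right (higher Z_eff, smaller atoms) and falls top→bottom (larger, more shielded atoms).
These span different periods and groups, so the two trends combine.
H > Be: period and group pull opposite ways; the down-group shift dominates (2.20 vs 1.57).
Cl > H: period and group pull opposite ways; the across-period shift dominates (3.16 vs 2.20).
For reference (Pauling): H 2.20, Be 1.57, Cl 3.16.
So from lowest to highest: Be < H < Cl.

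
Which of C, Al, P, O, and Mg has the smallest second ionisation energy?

The second ionization energy removes an electron from the +1 ion. For each element: C⁺ still has 3 valence electrons; Al⁺ still has 2 valence electrons; P⁺ still has 4 valence electrons; O⁺ still has 5 valence electrons; Mg⁺ still has 1 valence electron.
All are still removing valence electrons, so compare the +1 ions as you would atoms: IE_2 generally rises across a period (higher Z_eff) and falls down a group (larger shell), subject to the usual subshell exceptions.
Valence configurations: C⁺ [He]2s²2p¹, Al⁺ [Ne]3s², P⁺ [Ne]3s²3p², O⁺ [He]2s²2p³, Mg⁺ [Ne]3s¹.
Approximate IE_2 values (kJ/mol): C 2353, Al 1817, P 1907, O 3388, Mg 1451.
Hence IE_2: Mg < Al < P < C < O.

Mg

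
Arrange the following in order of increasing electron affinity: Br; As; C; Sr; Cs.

C is in period 2, group 14; As is in period 4, group 15; Br is in period 4, group 17; Sr is in period 5, group 2; Cs is in period 6, group 1.
Atoms with high Z_eff and room in the valence shell (especially the halogens) have the most exothermic electron affinities.
Neither a single period nor a single group — weigh both effects.
Cs > Sr: this pair runs against the simple trend — see the exception note.
As > Cs: relative to Cs, both the across-period and down-group shifts push As's electron affinity up.
C > As: period and group pull opposite ways; the down-group shift dominates (122 vs 78 kJ/mol).
Br > C: the two effects oppose for this pair; the across-period effect wins (325 vs 122 kJ/mol).
Note the exception: Cs has a higher electron affinity than Sr, contrary to the simple trend — adding an electron to Sr (ns²) has to open a new, higher-energy np subshell, which is unfavourable.
For reference (kJ/mol): C 122, As 78, Br 325, Sr 5, Cs 46.
So from lowest to highest: Sr < Cs < As < C < Br.

Sr < Cs < As < C < Br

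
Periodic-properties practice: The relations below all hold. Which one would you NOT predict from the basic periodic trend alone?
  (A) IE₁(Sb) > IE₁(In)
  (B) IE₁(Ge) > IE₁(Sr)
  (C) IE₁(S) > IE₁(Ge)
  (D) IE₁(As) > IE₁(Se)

(D)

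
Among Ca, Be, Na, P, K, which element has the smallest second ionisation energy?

Ca

IE_2 is the cost of taking one more electron from the +1 cation: Ca⁺ still has 1 valence electron; Be⁺ still has 1 valence electron; Na⁺ is the bare [Ne] core; P⁺ still has 4 valence electrons; K⁺ is the bare [Ar] core.
Core electrons are held far more tightly than valence electrons, so K and Na top the IE_2 order.
Valence configurations: Ca⁺ [Ar]4s¹, Be⁺ [He]2s¹, P⁺ [Ne]3s²3p².
Approximate IE_2 values (kJ/mol): Ca 1145, Be 1757, Na 4562, P 1907, K 3052.
So the second ionization energies run Ca < Be < P < K < Na.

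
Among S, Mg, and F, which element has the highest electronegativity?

Smaller atoms with higher effective nuclear charge are more electronegative.
These span different periods and groups, so the two trends combine.
S > Mg: both are in period 3; the period trend gives S the larger value.
F > S: both effects reinforce here, so F is clearly the higher of the two.
For reference (Pauling): F 3.98, Mg 1.31, S 2.58.
The highest electronegativity among these belongs to F.

F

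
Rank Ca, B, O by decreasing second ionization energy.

O > B > Ca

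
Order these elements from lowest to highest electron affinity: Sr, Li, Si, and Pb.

Sr, Pb, Li, Si

Li is in period 2, group 1; Si is in period 3, group 14; Sr is in period 5, group 2; Pb is in period 6, group 14.
Atoms with high Z_eff and room in the valence shell (especially the halogens) have the most exothermic electron affinities.
These span different periods and groups, so the two trends combine.
Pb > Sr: the two effects oppose for this pair; the across-period effect wins (35 vs 5 kJ/mol).
Li > Pb: period and group pull opposite ways; the down-group shift dominates (60 vs 35 kJ/mol).
Si > Li: period and group pull opposite ways; the across-period shift dominates (134 vs 60 kJ/mol).
For reference (kJ/mol): Li 60, Si 134, Sr 5, Pb 35.
So from lowest to highest: Sr < Pb < Li < Si.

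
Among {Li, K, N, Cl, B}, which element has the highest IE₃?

Li

IE_3 is the cost of taking one more electron from the +2 cation: Li²⁺ is already 1 electron into the core; K²⁺ is already 1 electron into the core; N²⁺ still has 3 valence electrons; Cl²⁺ still has 5 valence electrons; B²⁺ still has 1 valence electron.
Usually core removal costs more than valence removal, but here the competition is close: a tightly held n=2 valence electron can cost more to remove than an n=3 core electron, so the actual values have to decide it.
Valence configurations: N²⁺ [He]2s²2p¹, Cl²⁺ [Ne]3s²3p³, B²⁺ [He]2s¹.
The numbers (kJ/mol): Li 11815, K 4420, N 4578, Cl 3822, B 3660.
Overall IE_3 order: B < Cl < K < N < Li.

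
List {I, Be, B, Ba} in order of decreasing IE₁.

I > Be > B > Ba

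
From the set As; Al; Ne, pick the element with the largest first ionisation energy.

Ne is in period 2, group 18; Al is in period 3, group 13; As is in period 4, group 15.
First ionization energy rises across a period (greater Z_eff holds electrons more tightly) and falls down a group (valence electrons are farther from the nucleus).
Neither a single period nor a single group — weigh both effects.
As > Al: the two effects oppose for this pair; the across-period effect wins (947 vs 578 kJ/mol).
Ne > As: relative to As, both the across-period and down-group shifts push Ne's first ionization energy up.
Approximate values (kJ/mol): Ne 2081, Al 578, As 947.
The largest first ionisation energy among these belongs to Ne.

Ne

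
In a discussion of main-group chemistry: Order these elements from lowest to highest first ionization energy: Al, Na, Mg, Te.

Na is in period 3, group 1; Mg is in period 3, group 2; Al is in period 3, group 13; Te is in period 5, group 16.
Removing the outermost electron gets harder across a period and easier down a group.
Neither a single period nor a single group — weigh both effects.
Al > Na: both are in period 3; the period trend gives Al the larger value.
Mg > Al: this pair runs against the simple trend — see the exception note.
Te > Mg: period and group pull opposite ways; the across-period shift dominates (869 vs 738 kJ/mol).
Note the exception: Mg has a higher first ionization energy than Al, contrary to the simple trend — Al's single 3p electron is easier to remove than one from Mg's filled 3s².
For reference (kJ/mol): Na 496, Mg 738, Al 578, Te 869.
So from lowest to highest: Na < Al < Mg < Te.

Na < Al < Mg < Te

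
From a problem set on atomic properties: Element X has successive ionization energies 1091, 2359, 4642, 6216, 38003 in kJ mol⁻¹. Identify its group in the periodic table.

Group 14

Look for the largest jump between consecutive ionization energies: IE5/IE4 ≈ 6.1, far larger than any earlier ratio.
That jump marks the point where a core electron is being removed. So the atom has 4 valence electrons.
A main-group element with 4 valence electrons is in group 14.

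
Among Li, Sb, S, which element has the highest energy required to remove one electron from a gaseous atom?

S

Li is in period 2, group 1; S is in period 3, group 16; Sb is in period 5, group 15.
First ionization energy rises across a period (greater Z_eff holds electrons more tightly) and falls down a group (valence electrons are farther from the nucleus).
These span different periods and groups, so the two trends combine.
Sb > Li: period and group pull opposite ways; the across-period shift dominates (831 vs 520 kJ/mol).
S > Sb: both effects reinforce here, so S is clearly the higher of the two.
For reference (kJ/mol): Li 520, S 1000, Sb 831.
The highest energy required to remove one electron from a gaseous atom among these belongs to S.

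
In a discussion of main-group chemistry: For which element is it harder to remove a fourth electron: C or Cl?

IE_4 is the cost of taking one more electron from the +3 cation: C³⁺ still has 1 valence electron; Cl³⁺ still has 4 valence electrons.
All are still removing valence electrons, so compare the +3 ions as you would atoms: IE_4 generally rises across a period (higher Z_eff) and falls down a group (larger shell), subject to the usual subshell exceptions.
Valence configurations: C³⁺ [He]2s¹, Cl³⁺ [Ne]3s²3p².
Approximate IE_4 values (kJ/mol): C 6223, Cl 5159.
So the fourth ionization energies run Cl < C.

C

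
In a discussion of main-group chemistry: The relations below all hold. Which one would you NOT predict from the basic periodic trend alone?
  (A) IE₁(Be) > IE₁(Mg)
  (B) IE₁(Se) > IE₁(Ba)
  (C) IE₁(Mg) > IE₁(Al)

(C)

The general trend: first ionisation energy increases across a period and decreases down a group.
(A) Be (period 2, group 2) vs Mg (period 3, group 2): the stated order agrees with the simple trend.
(B) Se (period 4, group 16) vs Ba (period 6, group 2): the stated order agrees with the simple trend.
(C) Mg (period 3, group 2) vs Al (period 3, group 13): the stated order contradicts the simple trend.
The exception is (C): Al's single 3p electron is easier to remove than one from Mg's filled 3s².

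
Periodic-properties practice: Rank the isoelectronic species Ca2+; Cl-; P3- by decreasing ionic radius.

P3- > Cl- > Ca2+

All of these have 18 electrons, so size is governed by nuclear charge alone: the more protons, the stronger the pull on the same electron cloud, and the smaller the ion.
Nuclear charges: Ca2+ (Z=20), Cl- (Z=17), P3- (Z=15).
Largest to smallest: P3- > Cl- > Ca2+.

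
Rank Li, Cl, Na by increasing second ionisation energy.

Cl, Na, Li

After 1 electron has been removed, what remains? Li⁺ is the bare [He] core; Cl⁺ still has 6 valence electrons; Na⁺ is the bare [Ne] core.
Breaking into a closed-shell core is much more expensive than removing a leftover valence electron — Na and Li have the largest IE_2 here.
Approximate IE_2 values (kJ/mol): Li 7298, Cl 2298, Na 4562.
Putting it together, IE_2: Cl < Na < Li.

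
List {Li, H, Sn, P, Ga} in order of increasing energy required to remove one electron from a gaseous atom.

Li < Ga < Sn < P < H

H is in period 1, group 1; Li is in period 2, group 1; P is in period 3, group 15; Ga is in period 4, group 13; Sn is in period 5, group 14.
First ionization energy rises across a period (greater Z_eff holds electrons more tightly) and falls down a group (valence electrons are farther from the nucleus).
These span different periods and groups, so the two trends combine.
Ga > Li: period and group pull opposite ways; the across-period shift dominates (579 vs 520 kJ/mol).
Sn > Ga: the two effects oppose for this pair; the across-period effect wins (709 vs 579 kJ/mol).
P > Sn: both effects reinforce here, so P is clearly the higher of the two.
H > P: period and group pull opposite ways; the down-group shift dominates (1312 vs 1012 kJ/mol).
Approximate values (kJ/mol): H 1312, Li 520, P 1012, Ga 579, Sn 709.
So from lowest to highest: Li < Ga < Sn < P < H.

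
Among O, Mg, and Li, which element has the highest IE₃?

Li

After 2 electrons have been removed, what remains? O²⁺ still has 4 valence electrons; Mg²⁺ is the bare [Ne] core; Li²⁺ is already 1 electron into the core.
Breaking into a closed-shell core is much more expensive than removing a leftover valence electron — Mg and Li have the largest IE_3 here.
The numbers (kJ/mol): O 5300, Mg 7733, Li 11815.
Overall IE_3 order: O < Mg < Li.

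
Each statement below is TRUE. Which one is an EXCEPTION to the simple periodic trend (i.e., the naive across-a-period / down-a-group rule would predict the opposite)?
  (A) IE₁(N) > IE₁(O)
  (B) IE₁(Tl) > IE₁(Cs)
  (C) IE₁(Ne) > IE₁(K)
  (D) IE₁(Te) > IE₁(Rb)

The general trend: first ionisation energy increases across a period and decreases down a group.
(A) N (period 2, group 15) vs O (period 2, group 16): the stated order contradicts the simple trend.
(B) Tl (period 6, group 13) vs Cs (period 6, group 1): the stated order agrees with the simple trend.
(C) Ne (period 2, group 18) vs K (period 4, group 1): the stated order agrees with the simple trend.
(D) Te (period 5, group 16) vs Rb (period 5, group 1): the stated order agrees with the simple trend.
The exception is (A): pairing an electron in O's 2p⁴ costs repulsion energy, so O ionizes more easily than half-filled N (2p³).

(A)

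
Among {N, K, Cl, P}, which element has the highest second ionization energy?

IE_2 is the cost of taking one more electron from the +1 cation: N⁺ still has 4 valence electrons; K⁺ is the bare [Ar] core; Cl⁺ still has 6 valence electrons; P⁺ still has 4 valence electrons.
Breaking into a closed-shell core is much more expensive than removing a leftover valence electron — K has the largest IE_2 here.
Valence configurations: N⁺ [He]2s²2p², Cl⁺ [Ne]3s²3p⁴, P⁺ [Ne]3s²3p².
Tabulated IE_2 (kJ/mol): N 2856, K 3052, Cl 2298, P 1907.
Putting it together, IE_2: P < Cl < N < K.

K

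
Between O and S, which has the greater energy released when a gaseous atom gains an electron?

S

O is in period 2, group 16; S is in period 3, group 16.
Electron affinity generally becomes more exothermic across a period toward the halogens and less exothermic down a group.
All are in group 16; the group trend (electron affinity increases up the group) applies, with the exception below.
Note the exception: S has a higher electron affinity than O, contrary to the simple trend — the compact 2p subshell of O repels the added electron more than S's larger 3p does.
For reference (kJ/mol): O 141, S 200.
So S has the greater energy released when a gaseous atom gains an electron (S > O).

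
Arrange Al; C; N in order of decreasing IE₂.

N > C > Al

The second ionization energy removes an electron from the +1 ion. For each element: Al⁺ still has 2 valence electrons; C⁺ still has 3 valence electrons; N⁺ still has 4 valence electrons.
All are still removing valence electrons, so compare the +1 ions as you would atoms: IE_2 generally rises across a period (higher Z_eff) and falls down a group (larger shell), subject to the usual subshell exceptions.
Valence configurations: Al⁺ [Ne]3s², C⁺ [He]2s²2p¹, N⁺ [He]2s²2p².
Tabulated IE_2 (kJ/mol): Al 1817, C 2353, N 2856.
Hence IE_2: Al < C < N.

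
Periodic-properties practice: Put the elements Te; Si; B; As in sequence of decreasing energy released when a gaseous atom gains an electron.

Te > Si > As > B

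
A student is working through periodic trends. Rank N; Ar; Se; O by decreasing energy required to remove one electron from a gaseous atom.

N is in period 2, group 15; O is in period 2, group 16; Ar is in period 3, group 18; Se is in period 4, group 16.
Removing the outermost electron gets harder across a period and easier down a group.
Here both period and group differ, so the two effects have to be weighed against each other.
O > Se: O sits above Se in group 16, so the down-group effect alone puts O higher.
N > O: this pair runs against the simple trend — see the exception note.
Ar > N: period and group pull opposite ways; the across-period shift dominates (1521 vs 1402 kJ/mol).
Note the exception: N has a higher first ionization energy than O, contrary to the simple trend — pairing an electron in O's 2p⁴ costs repulsion energy, so O ionizes more easily than half-filled N (2p³).
Tabulated first ionization energy (kJ/mol): N 1402, O 1314, Ar 1521, Se 941.
So from highest to lowest: Ar > N > O > Se.

Ar > N > O > Se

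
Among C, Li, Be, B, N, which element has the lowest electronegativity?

Li is in period 2, group 1; Be is in period 2, group 2; B is in period 2, group 13; C is in period 2, group 14; N is in period 2, group 15.
EN rises left→right (higher Z_eff, smaller atoms) and falls top→bottom (larger, more shielded atoms).
All lie in period 2, so electronegativity increases left to right.
The lowest electronegativity among these belongs to Li.

Li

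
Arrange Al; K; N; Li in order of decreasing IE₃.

After 2 electrons have been removed, what remains? Al²⁺ still has 1 valence electron; K²⁺ is already 1 electron into the core; N²⁺ still has 3 valence electrons; Li²⁺ is already 1 electron into the core.
Usually core removal costs more than valence removal, but here the competition is close: a tightly held n=2 valence electron can cost more to remove than an n=3 core electron, so the actual values have to decide it.
Valence configurations: Al²⁺ [Ne]3s¹, N²⁺ [He]2s²2p¹.
Tabulated IE_3 (kJ/mol): Al 2745, K 4420, N 4578, Li 11815.
Overall IE_3 order: Al < K < N < Li.

Li, N, K, Al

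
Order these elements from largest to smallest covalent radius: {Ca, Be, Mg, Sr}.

Sr > Ca > Mg > Be

Be is in period 2, group 2; Mg is in period 3, group 2; Ca is in period 4, group 2; Sr is in period 5, group 2.
Across a period the added protons contract the valence shell; down a group each new principal shell makes the atom larger.
All are in group 2, so atomic radius increases down the group.
So from largest to smallest: Sr > Ca > Mg > Be.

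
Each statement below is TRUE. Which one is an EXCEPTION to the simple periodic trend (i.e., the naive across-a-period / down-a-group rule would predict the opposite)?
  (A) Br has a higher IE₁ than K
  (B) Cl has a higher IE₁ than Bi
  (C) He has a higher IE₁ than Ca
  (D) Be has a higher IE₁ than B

(D)

The general trend: IE₁ increases across a period and decreases down a group.
(A) Br (period 4, group 17) vs K (period 4, group 1): the stated order agrees with the simple trend.
(B) Cl (period 3, group 17) vs Bi (period 6, group 15): the stated order agrees with the simple trend.
(C) He (period 1, group 18) vs Ca (period 4, group 2): the stated order agrees with the simple trend.
(D) Be (period 2, group 2) vs B (period 2, group 13): the stated order contradicts the simple trend.
The exception is (D): removing B's lone 2p electron is easier than breaking Be's filled 2s².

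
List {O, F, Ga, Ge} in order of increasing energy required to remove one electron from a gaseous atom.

O is in period 2, group 16; F is in period 2, group 17; Ga is in period 4, group 13; Ge is in period 4, group 14.
Across a period the outer electron is held more tightly (higher IE₁); down a group it sits in a higher shell, more shielded, and comes off more easily.
Neither a single period nor a single group — weigh both effects.
Ge > Ga: Ge lies to the right of Ga in period 4, so the across-period effect alone puts Ge higher.
O > Ge: relative to Ge, both the across-period and down-group shifts push O's first ionization energy up.
F > O: F lies to the right of O in period 2, so the across-period effect alone puts F higher.
Tabulated first ionization energy (kJ/mol): O 1314, F 1681, Ga 579, Ge 762.
So from lowest to highest: Ga < Ge < O < F.

Ga, Ge, O, F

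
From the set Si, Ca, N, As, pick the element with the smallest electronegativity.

Ca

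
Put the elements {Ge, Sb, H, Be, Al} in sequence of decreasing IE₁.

H, Be, Sb, Ge, Al

H is in period 1, group 1; Be is in period 2, group 2; Al is in period 3, group 13; Ge is in period 4, group 14; Sb is in period 5, group 15.
IE₁ increases left→right with effective nuclear charge and decreases top→bottom as the valence shell moves farther out.
A diagonal step moves right (one effect) and down (the opposite effect) at once.
Ge > Al: period and group pull opposite ways; the across-period shift dominates (762 vs 578 kJ/mol).
Sb > Ge: period and group pull opposite ways; the across-period shift dominates (831 vs 762 kJ/mol).
Be > Sb: the two effects oppose for this pair; the down-group effect wins (900 vs 831 kJ/mol).
H > Be: period and group pull opposite ways; the down-group shift dominates (1312 vs 900 kJ/mol).
Approximate values (kJ/mol): H 1312, Be 900, Al 578, Ge 762, Sb 831.
So from highest to lowest: H > Be > Sb > Ge > Al.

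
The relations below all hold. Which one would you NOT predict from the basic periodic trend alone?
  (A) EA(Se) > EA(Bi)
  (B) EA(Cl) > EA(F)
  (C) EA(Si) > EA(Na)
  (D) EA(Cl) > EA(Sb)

(B)

The general trend: electron affinity increases across a period and decreases down a group.
(A) Se (period 4, group 16) vs Bi (period 6, group 15): the stated order agrees with the simple trend.
(B) Cl (period 3, group 17) vs F (period 2, group 17): the stated order contradicts the simple trend.
(C) Si (period 3, group 14) vs Na (period 3, group 1): the stated order agrees with the simple trend.
(D) Cl (period 3, group 17) vs Sb (period 5, group 15): the stated order agrees with the simple trend.
The exception is (B): F's small 2p subshell makes the incoming electron feel strong e⁻–e⁻ repulsion, so Cl actually releases more energy on gaining an electron.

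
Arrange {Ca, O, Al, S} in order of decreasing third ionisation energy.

O > Ca > S > Al

IE_3 is the cost of taking one more electron from the +2 cation: Ca²⁺ is the bare [Ar] core; O²⁺ still has 4 valence electrons; Al²⁺ still has 1 valence electron; S²⁺ still has 4 valence electrons.
Usually core removal costs more than valence removal, but here the competition is close: a tightly held n=2 valence electron can cost more to remove than an n=3 core electron, so the actual values have to decide it.
Valence configurations: O²⁺ [He]2s²2p², Al²⁺ [Ne]3s¹, S²⁺ [Ne]3s²3p².
The numbers (kJ/mol): Ca 4912, O 5300, Al 2745, S 3357.
Hence IE_3: Al < S < Ca < O.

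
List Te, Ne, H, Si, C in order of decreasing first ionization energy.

Ne > H > C > Te > Si

H is in period 1, group 1; C is in period 2, group 14; Ne is in period 2, group 18; Si is in period 3, group 14; Te is in period 5, group 16.
First ionization energy rises across a period (greater Z_eff holds electrons more tightly) and falls down a group (valence electrons are farther from the nucleus).
Here both period and group differ, so the two effects have to be weighed against each other.
Te > Si: period and group pull opposite ways; the across-period shift dominates (869 vs 786 kJ/mol).
C > Te: the two effects oppose for this pair; the down-group effect wins (1086 vs 869 kJ/mol).
H > C: period and group pull opposite ways; the down-group shift dominates (1312 vs 1086 kJ/mol).
Ne > H: period and group pull opposite ways; the across-period shift dominates (2081 vs 1312 kJ/mol).
Tabulated first ionization energy (kJ/mol): H 1312, C 1086, Ne 2081, Si 786, Te 869.
So from highest to lowest: Ne > H > C > Te > Si.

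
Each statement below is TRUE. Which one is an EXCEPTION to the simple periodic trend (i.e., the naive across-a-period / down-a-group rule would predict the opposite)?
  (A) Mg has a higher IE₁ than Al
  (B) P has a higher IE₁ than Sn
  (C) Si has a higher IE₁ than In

(A)

The general trend: IE₁ increases across a period and decreases down a group.
(A) Mg (period 3, group 2) vs Al (period 3, group 13): the stated order contradicts the simple trend.
(B) P (period 3, group 15) vs Sn (period 5, group 14): the stated order agrees with the simple trend.
(C) Si (period 3, group 14) vs In (period 5, group 13): the stated order agrees with the simple trend.
The exception is (A): Al's single 3p electron is easier to remove than one from Mg's filled 3s².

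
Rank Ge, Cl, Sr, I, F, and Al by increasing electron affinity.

F is in period 2, group 17; Al is in period 3, group 13; Cl is in period 3, group 17; Ge is in period 4, group 14; Sr is in period 5, group 2; I is in period 5, group 17.
Atoms with high Z_eff and room in the valence shell (especially the halogens) have the most exothermic electron affinities.
Neither a single period nor a single group — weigh both effects.
Al > Sr: both effects reinforce here, so Al is clearly the higher of the two.
Ge > Al: period and group pull opposite ways; the across-period shift dominates (119 vs 42 kJ/mol).
I > Ge: period and group pull opposite ways; the across-period shift dominates (295 vs 119 kJ/mol).
F > I: F sits above I in group 17, so the down-group effect alone puts F higher.
Cl > F: this pair runs against the simple trend — see the exception note.
Note the exception: Cl has a higher electron affinity than F, contrary to the simple trend — F's small 2p subshell makes the incoming electron feel strong e⁻–e⁻ repulsion, so Cl actually releases more energy on gaining an electron.
Approximate values (kJ/mol): F 328, Al 42, Cl 349, Ge 119, Sr 5, I 295.
So from lowest to highest: Sr < Al < Ge < I < F < Cl.

Sr < Al < Ge < I < F < Cl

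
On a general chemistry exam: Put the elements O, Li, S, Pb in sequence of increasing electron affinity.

Li is in period 2, group 1; O is in period 2, group 16; S is in period 3, group 16; Pb is in period 6, group 14.
Atoms with high Z_eff and room in the valence shell (especially the halogens) have the most exothermic electron affinities.
Here both period and group differ, so the two effects have to be weighed against each other.
Li > Pb: the two effects oppose for this pair; the down-group effect wins (60 vs 35 kJ/mol).
O > Li: O lies to the right of Li in period 2, so the across-period effect alone puts O higher.
S > O: this pair runs against the simple trend — see the exception note.
Note the exception: S has a higher electron affinity than O, contrary to the simple trend — the compact 2p subshell of O repels the added electron more than S's larger 3p does.
Tabulated electron affinity (kJ/mol): Li 60, O 141, S 200, Pb 35.
So from lowest to highest: Pb < Li < O < S.

Pb < Li < O < S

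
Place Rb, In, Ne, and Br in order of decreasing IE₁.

Ne > Br > In > Rb

Ne is in period 2, group 18; Br is in period 4, group 17; Rb is in period 5, group 1; In is in period 5, group 13.
First ionization energy rises across a period (greater Z_eff holds electrons more tightly) and falls down a group (valence electrons are farther from the nucleus).
Neither a single period nor a single group — weigh both effects.
In > Rb: In lies to the right of Rb in period 5, so the across-period effect alone puts In higher.
Br > In: relative to In, both the across-period and down-group shifts push Br's first ionization energy up.
Ne > Br: relative to Br, both the across-period and down-group shifts push Ne's first ionization energy up.
For reference (kJ/mol): Ne 2081, Br 1140, Rb 403, In 558.
So from highest to lowest: Ne > Br > In > Rb.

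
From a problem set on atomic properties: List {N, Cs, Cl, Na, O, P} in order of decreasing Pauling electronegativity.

Electronegativity increases across a period and decreases down a group, tracking effective nuclear charge and atomic size.
Neither a single period nor a single group — weigh both effects.
Na > Cs: they share group 1; the group trend gives Na the larger value.
P > Na: both are in period 3; the period trend gives P the larger value.
N > P: N sits above P in group 15, so the down-group effect alone puts N higher.
Cl > N: period and group pull opposite ways; the across-period shift dominates (3.16 vs 3.04).
O > Cl: period and group pull opposite ways; the down-group shift dominates (3.44 vs 3.16).
Tabulated electronegativity (Pauling): N 3.04, O 3.44, Na 0.93, P 2.19, Cl 3.16, Cs 0.79.
So from highest to lowest: O > Cl > N > P > Na > Cs.

O > Cl > N > P > Na > Cs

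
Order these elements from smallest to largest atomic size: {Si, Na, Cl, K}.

Cl, Si, Na, K

Na is in period 3, group 1; Si is in period 3, group 14; Cl is in period 3, group 17; K is in period 4, group 1.
Radius decreases left→right (rising Z_eff, same n) and increases top→bottom (higher n).
Neither a single period nor a single group — weigh both effects.
Si > Cl: Si lies to the left of Cl in period 3, so the across-period effect alone puts Si larger.
Na > Si: both are in period 3; the period trend gives Na the larger value.
K > Na: K sits below Na in group 1, so the down-group effect alone puts K larger.
Approximate values (pm): Na 155, Si 116, Cl 99, K 196.
So from smallest to largest: Cl < Si < Na < K.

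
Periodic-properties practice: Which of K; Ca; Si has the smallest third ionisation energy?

Si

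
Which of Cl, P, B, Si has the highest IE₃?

Cl

IE_3 is the cost of taking one more electron from the +2 cation: Cl²⁺ still has 5 valence electrons; P²⁺ still has 3 valence electrons; B²⁺ still has 1 valence electron; Si²⁺ still has 2 valence electrons.
All are still removing valence electrons, so compare the +2 ions as you would atoms: IE_3 generally rises across a period (higher Z_eff) and falls down a group (larger shell), subject to the usual subshell exceptions.
Valence configurations: Cl²⁺ [Ne]3s²3p³, P²⁺ [Ne]3s²3p¹, B²⁺ [He]2s¹, Si²⁺ [Ne]3s².
P²⁺ loses a lone 3p electron whereas Si²⁺ must break into a filled 3s² pair, so IE_3(Si) > IE_3(P) even though P has the higher nuclear charge.
Approximate IE_3 values (kJ/mol): Cl 3822, P 2914, B 3660, Si 3232.
Putting it together, IE_3: P < Si < B < Cl.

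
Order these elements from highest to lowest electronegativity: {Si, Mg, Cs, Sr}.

Smaller atoms with higher effective nuclear charge are more electronegative.
These span different periods and groups, so the two trends combine.
Sr > Cs: both effects reinforce here, so Sr is clearly the higher of the two.
Mg > Sr: Mg sits above Sr in group 2, so the down-group effect alone puts Mg higher.
Si > Mg: Si lies to the right of Mg in period 3, so the across-period effect alone puts Si higher.
Tabulated electronegativity (Pauling): Mg 1.31, Si 1.90, Sr 0.95, Cs 0.79.
So from highest to lowest: Si > Mg > Sr > Cs.

Si, Mg, Sr, Cs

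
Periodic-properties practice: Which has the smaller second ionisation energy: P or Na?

P

After 1 electron has been removed, what remains? P⁺ still has 4 valence electrons; Na⁺ is the bare [Ne] core.
Breaking into a closed-shell core is much more expensive than removing a leftover valence electron — Na has the largest IE_2 here.
Tabulated IE_2 (kJ/mol): P 1907, Na 4562.
So the second ionization energies run P < Na.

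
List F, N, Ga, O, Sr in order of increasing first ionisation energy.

N is in period 2, group 15; O is in period 2, group 16; F is in period 2, group 17; Ga is in period 4, group 13; Sr is in period 5, group 2.
Removing the outermost electron gets harder across a period and easier down a group.
Here both period and group differ, so the two effects have to be weighed against each other.
Ga > Sr: relative to Sr, both the across-period and down-group shifts push Ga's first ionization energy up.
O > Ga: relative to Ga, both the across-period and down-group shifts push O's first ionization energy up.
N > O: this pair runs against the simple trend — see the exception note.
F > N: both are in period 2; the period trend gives F the larger value.
Note the exception: N has a higher first ionization energy than O, contrary to the simple trend — pairing an electron in O's 2p⁴ costs repulsion energy, so O ionizes more easily than half-filled N (2p³).
For reference (kJ/mol): N 1402, O 1314, F 1681, Ga 579, Sr 550.
So from lowest to highest: Sr < Ga < O < N < F.

Sr < Ga < O < N < F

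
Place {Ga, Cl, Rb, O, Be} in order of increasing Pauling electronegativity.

Rb, Be, Ga, Cl, O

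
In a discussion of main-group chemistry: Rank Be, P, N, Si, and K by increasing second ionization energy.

Si, Be, P, N, K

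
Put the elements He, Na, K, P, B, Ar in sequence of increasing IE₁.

He is in period 1, group 18; B is in period 2, group 13; Na is in period 3, group 1; P is in period 3, group 15; Ar is in period 3, group 18; K is in period 4, group 1.
Removing the outermost electron gets harder across a period and easier down a group.
Here both period and group differ, so the two effects have to be weighed against each other.
Na > K: they share group 1; the group trend gives Na the larger value.
B > Na: relative to Na, both the across-period and down-group shifts push B's first ionization energy up.
P > B: period and group pull opposite ways; the across-period shift dominates (1012 vs 801 kJ/mol).
Ar > P: both are in period 3; the period trend gives Ar the larger value.
He > Ar: He sits above Ar in group 18, so the down-group effect alone puts He higher.
Approximate values (kJ/mol): He 2372, B 801, Na 496, P 1012, Ar 1521, K 419.
So from lowest to highest: K < Na < B < P < Ar < He.

K < Na < B < P < Ar < He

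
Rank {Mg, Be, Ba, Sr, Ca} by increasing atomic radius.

Radius decreases left→right (rising Z_eff, same n) and increases top→bottom (higher n).
All are in group 2, so atomic radius increases down the group.
So from smallest to largest: Be < Mg < Ca < Sr < Ba.

Be < Mg < Ca < Sr < Ba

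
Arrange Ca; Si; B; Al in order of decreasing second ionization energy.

IE_2 is the cost of taking one more electron from the +1 cation: Ca⁺ still has 1 valence electron; Si⁺ still has 3 valence electrons; B⁺ still has 2 valence electrons; Al⁺ still has 2 valence electrons.
All are still removing valence electrons, so compare the +1 ions as you would atoms: IE_2 generally rises across a period (higher Z_eff) and falls down a group (larger shell), subject to the usual subshell exceptions.
Valence configurations: Ca⁺ [Ar]4s¹, Si⁺ [Ne]3s²3p¹, B⁺ [He]2s², Al⁺ [Ne]3s².
Si⁺ loses a lone 3p electron whereas Al⁺ must break into a filled 3s² pair, so IE_2(Al) > IE_2(Si) even though Si has the higher nuclear charge.
Tabulated IE_2 (kJ/mol): Ca 1145, Si 1577, B 2427, Al 1817.
So the second ionization energies run Ca < Si < Al < B.

B > Al > Si > Ca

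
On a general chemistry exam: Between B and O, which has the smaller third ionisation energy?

B

After 2 electrons have been removed, what remains? B²⁺ still has 1 valence electron; O²⁺ still has 4 valence electrons.
All are still removing valence electrons, so compare the +2 ions as you would atoms: IE_3 generally rises across a period (higher Z_eff) and falls down a group (larger shell), subject to the usual subshell exceptions.
Valence configurations: B²⁺ [He]2s¹, O²⁺ [He]2s²2p².
Approximate IE_3 values (kJ/mol): B 3660, O 5300.
Hence IE_3: B < O.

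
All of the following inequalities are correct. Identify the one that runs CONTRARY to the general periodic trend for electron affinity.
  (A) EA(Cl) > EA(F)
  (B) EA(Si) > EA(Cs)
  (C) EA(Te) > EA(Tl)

(A)

The general trend: electron affinity increases across a period and decreases down a group.
(A) Cl (period 3, group 17) vs F (period 2, group 17): the stated order contradicts the simple trend.
(B) Si (period 3, group 14) vs Cs (period 6, group 1): the stated order agrees with the simple trend.
(C) Te (period 5, group 16) vs Tl (period 6, group 13): the stated order agrees with the simple trend.
The exception is (A): F's small 2p subshell makes the incoming electron feel strong e⁻–e⁻ repulsion, so Cl actually releases more energy on gaining an electron.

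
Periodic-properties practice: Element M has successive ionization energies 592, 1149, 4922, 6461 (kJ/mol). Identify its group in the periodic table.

Group 2

Look for the largest jump between consecutive ionization energies: IE3/IE2 ≈ 4.3, far larger than any earlier ratio.
That jump marks the point where a core electron is being removed. So the atom has 2 valence electrons.
A main-group element with 2 valence electrons is in group 2.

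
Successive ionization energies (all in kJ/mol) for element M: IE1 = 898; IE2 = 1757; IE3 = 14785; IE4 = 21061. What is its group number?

Look for the largest jump between consecutive ionization energies: IE3/IE2 ≈ 8.4, far larger than any earlier ratio.
That jump marks the point where a core electron is being removed. So the atom has 2 valence electrons.
A main-group element with 2 valence electrons is in group 2.

Group 2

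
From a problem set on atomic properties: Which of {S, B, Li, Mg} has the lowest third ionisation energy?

S

After 2 electrons have been removed, what remains? S²⁺ still has 4 valence electrons; B²⁺ still has 1 valence electron; Li²⁺ is already 1 electron into the core; Mg²⁺ is the bare [Ne] core.
Pulling an electron out of a noble-gas core costs far more than removing a remaining valence electron, so Mg and Li sit at the high end of IE_3.
Valence configurations: S²⁺ [Ne]3s²3p², B²⁺ [He]2s¹.
The numbers (kJ/mol): S 3357, B 3660, Li 11815, Mg 7733.
Putting it together, IE_3: S < B < Mg < Li.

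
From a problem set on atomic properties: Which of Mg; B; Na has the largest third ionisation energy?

Mg

After 2 electrons have been removed, what remains? Mg²⁺ is the bare [Ne] core; B²⁺ still has 1 valence electron; Na²⁺ is already 1 electron into the core.
Core electrons are held far more tightly than valence electrons, so Na and Mg top the IE_3 order.
Approximate IE_3 values (kJ/mol): Mg 7733, B 3660, Na 6910.
Hence IE_3: B < Na < Mg.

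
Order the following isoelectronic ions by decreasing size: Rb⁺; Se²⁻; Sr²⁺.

Se²⁻, Rb⁺, Sr²⁺

All of these have 36 electrons, so size is governed by nuclear charge alone: the more protons, the stronger the pull on the same electron cloud, and the smaller the ion.
Nuclear charges: Sr²⁺ (Z=38), Rb⁺ (Z=37), Se²⁻ (Z=34).
Largest to smallest: Se²⁻ > Rb⁺ > Sr²⁺.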